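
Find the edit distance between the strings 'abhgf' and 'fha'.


Building DP table for s1='abhgf' (len 5) and s2='fha' (len 3):
       f  h  a
    0  1  2  3
  a 1  1  2  2
  b 2  2  2  3
  h 3  3  2  3
  g 4  4  3  3
  f 5  4  4  4
Edit distance = dp[5][3] = 4

4


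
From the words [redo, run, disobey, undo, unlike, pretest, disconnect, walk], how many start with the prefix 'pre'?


Checking each word for prefix 'pre':
  'redo' -> no (count: 0)
  'run' -> no (count: 0)
  'disobey' -> no (count: 0)
  'undo' -> no (count: 0)
  'unlike' -> no (count: 0)
  'pretest' -> YES, starts with 'pre' (count: 1)
  'disconnect' -> no (count: 1)
  'walk' -> no (count: 1)
Total with prefix 'pre': 1

1


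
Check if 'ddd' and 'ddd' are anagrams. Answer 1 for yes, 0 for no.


Sort characters of 'ddd': 'ddd'
Sort characters of 'ddd': 'ddd'
Sorted forms match -> they ARE anagrams
Result: 1

1


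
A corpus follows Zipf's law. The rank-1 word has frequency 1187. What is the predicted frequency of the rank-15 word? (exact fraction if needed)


Zipf's law: freq(rank) = f1 / rank
f1 = 1187, rank = 15
freq = 1187 / 15
GCD(1187, 15) = 1
Simplified: 1187/15

1187/15


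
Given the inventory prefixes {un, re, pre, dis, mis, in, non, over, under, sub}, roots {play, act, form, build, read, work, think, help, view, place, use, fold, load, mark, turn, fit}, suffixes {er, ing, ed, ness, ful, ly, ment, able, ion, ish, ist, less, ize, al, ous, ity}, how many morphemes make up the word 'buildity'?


Segmenting 'buildity' against the inventory:
  'build' -> root (morpheme 1)
  'ity' -> suffix (morpheme 2)
Total morphemes: 2

2


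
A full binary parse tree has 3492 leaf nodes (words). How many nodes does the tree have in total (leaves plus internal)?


Leaf nodes (terminals): 3492
Internal nodes = n - 1 = 3492 - 1 = 3491
Total = leaves + internal = 3492 + 3491 = 6983

6983


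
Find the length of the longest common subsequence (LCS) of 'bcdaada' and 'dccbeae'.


DP table for LCS of 'bcdaada' and 'dccbeae':
       d  c  c  b  e  a  e
    0  0  0  0  0  0  0  0
  b 0  0  0  0  1  1  1  1
  c 0  0  1  1  1  1  1  1
  d 0  1  1  1  1  1  1  1
  a 0  1  1  1  1  1  2  2
  a 0  1  1  1  1  1  2  2
  d 0  1  1  1  1  1  2  2
  a 0  1  1  1  1  1  2  2
LCS: 'ba'
LCS length = 2

2


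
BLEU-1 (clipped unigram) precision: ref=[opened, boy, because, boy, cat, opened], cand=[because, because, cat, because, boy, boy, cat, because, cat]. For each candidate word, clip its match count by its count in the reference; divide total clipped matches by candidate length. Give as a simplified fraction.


Reference word counts: {'because': 1, 'boy': 2, 'cat': 1, 'opened': 2}
Checking each candidate word (with clipping):
  'because' -> in reference (ref count 1, used 1/1) -> match (matches: 1)
  'because' -> ref count 1 already used up (1/1) -> clipped, no match (matches: 1)
  'cat' -> in reference (ref count 1, used 1/1) -> match (matches: 2)
  'because' -> ref count 1 already used up (1/1) -> clipped, no match (matches: 2)
  'boy' -> in reference (ref count 2, used 1/2) -> match (matches: 3)
  'boy' -> in reference (ref count 2, used 2/2) -> match (matches: 4)
  'cat' -> ref count 1 already used up (1/1) -> clipped, no match (matches: 4)
  'because' -> ref count 1 already used up (1/1) -> clipped, no match (matches: 4)
  'cat' -> ref count 1 already used up (1/1) -> clipped, no match (matches: 4)
Clipped matches: 4, Candidate length: 9
Precision = 4/9

4/9


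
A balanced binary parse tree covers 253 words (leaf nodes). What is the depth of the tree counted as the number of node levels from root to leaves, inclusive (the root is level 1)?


In a balanced binary tree with n leaves the deepest leaf is ceil(log2(n)) edges below the root,
so counting node levels inclusive of root and leaves gives ceil(log2(n)) + 1 levels.
log2(253) = 7.9830
ceil(7.9830) = 8
levels = 8 + 1 = 9

9


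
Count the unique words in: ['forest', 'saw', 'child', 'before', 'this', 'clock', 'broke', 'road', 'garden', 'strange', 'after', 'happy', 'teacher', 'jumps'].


Listing all tokens and tracking unique types:
  Token 1: 'forest' -> NEW (unique so far: 1)
  Token 2: 'saw' -> NEW (unique so far: 2)
  Token 3: 'child' -> NEW (unique so far: 3)
  Token 4: 'before' -> NEW (unique so far: 4)
  Token 5: 'this' -> NEW (unique so far: 5)
  Token 6: 'clock' -> NEW (unique so far: 6)
  Token 7: 'broke' -> NEW (unique so far: 7)
  Token 8: 'road' -> NEW (unique so far: 8)
  Token 9: 'garden' -> NEW (unique so far: 9)
  Token 10: 'strange' -> NEW (unique so far: 10)
  Token 11: 'after' -> NEW (unique so far: 11)
  Token 12: 'happy' -> NEW (unique so far: 12)
  Token 13: 'teacher' -> NEW (unique so far: 13)
  Token 14: 'jumps' -> NEW (unique so far: 14)
Unique types: ('after', 'before', 'broke', 'child', 'clock', 'forest', 'garden', 'happy', 'jumps', 'road', 'saw', 'strange', 'teacher', 'this')
Vocabulary size: 14

14


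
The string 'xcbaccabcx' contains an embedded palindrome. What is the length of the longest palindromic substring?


Scanning 'xcbaccabcx' for palindromic substrings.
Substring at positions 0-9: 'xcbaccabcx'.
Check: reverse('xcbaccabcx') = 'xcbaccabcx' -> palindrome confirmed.
No longer palindromic substring exists; longest length = 10

10


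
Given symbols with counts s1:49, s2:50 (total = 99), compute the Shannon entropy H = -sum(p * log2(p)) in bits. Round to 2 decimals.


Computing entropy H = -sum(p_i * log2(p_i)):
  s1: p = 49/99 = 0.4949, -p*log2(p) = 0.5022
  s2: p = 50/99 = 0.5051, -p*log2(p) = 0.4977
H = sum of terms = 0.9999
Rounded to 2 decimals: 1.00

1.00


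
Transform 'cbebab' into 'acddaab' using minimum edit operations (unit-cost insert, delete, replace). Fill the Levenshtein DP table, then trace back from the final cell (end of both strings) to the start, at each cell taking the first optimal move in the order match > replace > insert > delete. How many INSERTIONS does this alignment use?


Edit distance = 4. Backtracking from cell (6, 7) with preference match > replace > insert > delete,
then listing the resulting alignment 'cbebab' -> 'acddaab' left to right:
  Step 1: insert 'a' [insertion #1]
  Step 2: keep 'c'
  Step 3: replace b->d
  Step 4: replace e->d
  Step 5: replace b->a
  Step 6: keep 'a'
  Step 7: keep 'b'
Total insertions: 1

1


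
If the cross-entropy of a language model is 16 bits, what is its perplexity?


Perplexity formula: PP = 2^H
H = 16
PP = 2^16
PP = 2^16 = 65536

65536


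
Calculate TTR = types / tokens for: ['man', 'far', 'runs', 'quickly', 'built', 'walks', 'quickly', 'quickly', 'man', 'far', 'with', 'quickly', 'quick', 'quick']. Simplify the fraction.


Tokens: 14
Unique types: ('built', 'far', 'man', 'quick', 'quickly', 'runs', 'walks', 'with') = 8
TTR = 8/14
Simplify: divide both by 2 -> 4/7
TTR = 4/7

4/7


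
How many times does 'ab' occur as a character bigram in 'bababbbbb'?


Scanning 'bababbbbb' for bigram 'ab':
  Position 0: 'ba' -> no
  Position 1: 'ab' -> MATCH
  Position 2: 'ba' -> no
  Position 3: 'ab' -> MATCH
  Position 4: 'bb' -> no
  Position 5: 'bb' -> no
  Position 6: 'bb' -> no
  Position 7: 'bb' -> no
Total matches: 2

2


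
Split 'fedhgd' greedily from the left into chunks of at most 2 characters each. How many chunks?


'fedhgd' has 6 characters.
Chunking with max size 2:
  Chunk 1: 'fe' (positions 0-1)
  Chunk 2: 'dh' (positions 2-3)
  Chunk 3: 'gd' (positions 4-5)
Total chunks: ceil(6 / 2) = 3

3


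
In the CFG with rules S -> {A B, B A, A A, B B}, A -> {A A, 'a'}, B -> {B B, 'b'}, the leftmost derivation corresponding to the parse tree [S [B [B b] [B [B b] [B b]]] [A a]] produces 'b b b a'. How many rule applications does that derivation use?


Every bracketed nonterminal node [X ...] in the tree is produced by exactly one rule application.
Reading the tree off as a leftmost derivation:
  Step 1: S  =>  B A   (applied S -> B A)
  Step 2: B A  =>  B B A   (applied B -> B B)
  Step 3: B B A  =>  b B A   (applied B -> b)
  Step 4: b B A  =>  b B B A   (applied B -> B B)
  Step 5: b B B A  =>  b b B A   (applied B -> b)
  Step 6: b b B A  =>  b b b A   (applied B -> b)
  Step 7: b b b A  =>  b b b a   (applied A -> a)
Final yield: b b b a
Total rewrite steps: 7

7


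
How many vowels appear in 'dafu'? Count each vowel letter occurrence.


Scanning each character of 'dafu':
  Position 1: 'd' -> consonant (running count: 0)
  Position 2: 'a' -> vowel (running count: 1)
  Position 3: 'f' -> consonant (running count: 1)
  Position 4: 'u' -> vowel (running count: 2)
Total vowels: 2

2


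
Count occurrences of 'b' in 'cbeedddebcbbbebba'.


Scanning 'cbeedddebcbbbebba' for 'b':
  Position 1: 'b' -> MATCH (count: 1)
  Position 8: 'b' -> MATCH (count: 2)
  Position 10: 'b' -> MATCH (count: 3)
  Position 11: 'b' -> MATCH (count: 4)
  Position 12: 'b' -> MATCH (count: 5)
  Position 14: 'b' -> MATCH (count: 6)
  Position 15: 'b' -> MATCH (count: 7)
Total occurrences of 'b': 7

7


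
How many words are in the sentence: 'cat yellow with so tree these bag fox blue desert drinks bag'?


Counting words by splitting on spaces:
  Word 1: 'cat'
  Word 2: 'yellow'
  Word 3: 'with'
  Word 4: 'so'
  Word 5: 'tree'
  Word 6: 'these'
  Word 7: 'bag'
  Word 8: 'fox'
  Word 9: 'blue'
  Word 10: 'desert'
  Word 11: 'drinks'
  Word 12: 'bag'
Total words: 12

12


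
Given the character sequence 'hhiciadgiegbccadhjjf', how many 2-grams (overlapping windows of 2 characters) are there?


String 'hhiciadgiegbccadhjjf' has length L = 20.
Number of overlapping n-grams = L - n + 1
Substituting: 20 - 2 + 1 = 19

19


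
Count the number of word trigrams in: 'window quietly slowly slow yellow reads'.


Word trigrams from [6] words:
  Trigram 1: (window quietly slowly)
  Trigram 2: (quietly slowly slow)
  Trigram 3: (slowly slow yellow)
  Trigram 4: (slow yellow reads)
Total word trigrams: 6 - 2 = 4

4


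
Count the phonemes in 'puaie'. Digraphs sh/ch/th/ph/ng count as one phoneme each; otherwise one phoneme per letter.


Parsing 'puaie' greedily, digraphs first:
  'p' -> consonant phoneme (phonemes so far: 1)
  'u' -> vowel phoneme (phonemes so far: 2)
  'a' -> vowel phoneme (phonemes so far: 3)
  'i' -> vowel phoneme (phonemes so far: 4)
  'e' -> vowel phoneme (phonemes so far: 5)
Total phonemes: 5

5


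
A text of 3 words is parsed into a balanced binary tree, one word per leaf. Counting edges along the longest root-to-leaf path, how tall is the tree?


In a balanced binary tree with n leaves the deepest leaf is ceil(log2(n)) edges below the root.
log2(3) = 1.5850
ceil(1.5850) = 2
height (edges) = 2

2


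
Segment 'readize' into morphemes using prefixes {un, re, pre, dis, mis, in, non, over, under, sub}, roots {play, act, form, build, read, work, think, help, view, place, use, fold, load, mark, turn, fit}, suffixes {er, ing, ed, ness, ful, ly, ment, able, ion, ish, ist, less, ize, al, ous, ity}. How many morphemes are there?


Segmenting 'readize' against the inventory:
  'read' -> root (morpheme 1)
  'ize' -> suffix (morpheme 2)
Total morphemes: 2

2


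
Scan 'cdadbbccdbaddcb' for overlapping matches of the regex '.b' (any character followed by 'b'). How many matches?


Pattern: .b means any character followed by 'b'.
Scanning 'cdadbbccdbaddcb' position-by-position:
  Pos 0: window 'cd' -> no
  Pos 1: window 'da' -> no
  Pos 2: window 'ad' -> no
  Pos 3: window 'db' -> MATCH
  Pos 4: window 'bb' -> MATCH
  Pos 5: window 'bc' -> no
  Pos 6: window 'cc' -> no
  Pos 7: window 'cd' -> no
  Pos 8: window 'db' -> MATCH
  Pos 9: window 'ba' -> no
  Pos 10: window 'ad' -> no
  Pos 11: window 'dd' -> no
  Pos 12: window 'dc' -> no
  Pos 13: window 'cb' -> MATCH
  Pos 14: window 'b' -> no
Total matches: 4

4


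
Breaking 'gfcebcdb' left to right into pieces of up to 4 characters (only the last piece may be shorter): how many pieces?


'gfcebcdb' has 8 characters.
Chunking with max size 4:
  Chunk 1: 'gfce' (positions 0-3)
  Chunk 2: 'bcdb' (positions 4-7)
Total chunks: ceil(8 / 4) = 2

2


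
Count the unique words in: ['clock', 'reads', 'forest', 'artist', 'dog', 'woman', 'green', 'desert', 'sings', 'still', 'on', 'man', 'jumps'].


Listing all tokens and tracking unique types:
  Token 1: 'clock' -> NEW (unique so far: 1)
  Token 2: 'reads' -> NEW (unique so far: 2)
  Token 3: 'forest' -> NEW (unique so far: 3)
  Token 4: 'artist' -> NEW (unique so far: 4)
  Token 5: 'dog' -> NEW (unique so far: 5)
  Token 6: 'woman' -> NEW (unique so far: 6)
  Token 7: 'green' -> NEW (unique so far: 7)
  Token 8: 'desert' -> NEW (unique so far: 8)
  Token 9: 'sings' -> NEW (unique so far: 9)
  Token 10: 'still' -> NEW (unique so far: 10)
  Token 11: 'on' -> NEW (unique so far: 11)
  Token 12: 'man' -> NEW (unique so far: 12)
  Token 13: 'jumps' -> NEW (unique so far: 13)
Unique types: ('artist', 'clock', 'desert', 'dog', 'forest', 'green', 'jumps', 'man', 'on', 'reads', 'sings', 'still', 'woman')
Vocabulary size: 13

13


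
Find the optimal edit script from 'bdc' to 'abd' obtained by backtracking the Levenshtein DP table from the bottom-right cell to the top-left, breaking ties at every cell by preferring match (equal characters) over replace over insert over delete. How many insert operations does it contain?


Edit distance = 2. Backtracking from cell (3, 3) with preference match > replace > insert > delete,
then listing the resulting alignment 'bdc' -> 'abd' left to right:
  Step 1: insert 'a' [insertion #1]
  Step 2: keep 'b'
  Step 3: keep 'd'
  Step 4: delete 'c'
Total insertions: 1

1


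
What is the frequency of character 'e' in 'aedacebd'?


Scanning 'aedacebd' for 'e':
  Position 1: 'e' -> MATCH (count: 1)
  Position 5: 'e' -> MATCH (count: 2)
Total occurrences of 'e': 2

2


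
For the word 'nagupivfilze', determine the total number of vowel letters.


Scanning each character of 'nagupivfilze':
  Position 1: 'n' -> consonant (running count: 0)
  Position 2: 'a' -> vowel (running count: 1)
  Position 3: 'g' -> consonant (running count: 1)
  Position 4: 'u' -> vowel (running count: 2)
  Position 5: 'p' -> consonant (running count: 2)
  Position 6: 'i' -> vowel (running count: 3)
  Position 7: 'v' -> consonant (running count: 3)
  Position 8: 'f' -> consonant (running count: 3)
  Position 9: 'i' -> vowel (running count: 4)
  Position 10: 'l' -> consonant (running count: 4)
  Position 11: 'z' -> consonant (running count: 4)
  Position 12: 'e' -> vowel (running count: 5)
Total vowels: 5

5


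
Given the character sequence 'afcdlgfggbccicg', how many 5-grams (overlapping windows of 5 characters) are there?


String 'afcdlgfggbccicg' has length L = 15.
Number of overlapping n-grams = L - n + 1
Substituting: 15 - 5 + 1 = 11

11


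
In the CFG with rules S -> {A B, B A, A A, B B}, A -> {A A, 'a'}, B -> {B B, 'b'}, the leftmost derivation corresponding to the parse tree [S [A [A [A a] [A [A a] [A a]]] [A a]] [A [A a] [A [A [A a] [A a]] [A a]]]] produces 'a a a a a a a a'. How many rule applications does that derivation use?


Every bracketed nonterminal node [X ...] in the tree is produced by exactly one rule application.
Reading the tree off as a leftmost derivation:
  Step 1: S  =>  A A   (applied S -> A A)
  Step 2: A A  =>  A A A   (applied A -> A A)
  Step 3: A A A  =>  A A A A   (applied A -> A A)
  Step 4: A A A A  =>  a A A A   (applied A -> a)
  Step 5: a A A A  =>  a A A A A   (applied A -> A A)
  Step 6: a A A A A  =>  a a A A A   (applied A -> a)
  Step 7: a a A A A  =>  a a a A A   (applied A -> a)
  Step 8: a a a A A  =>  a a a a A   (applied A -> a)
  Step 9: a a a a A  =>  a a a a A A   (applied A -> A A)
  Step 10: a a a a A A  =>  a a a a a A   (applied A -> a)
  Step 11: a a a a a A  =>  a a a a a A A   (applied A -> A A)
  Step 12: a a a a a A A  =>  a a a a a A A A   (applied A -> A A)
  Step 13: a a a a a A A A  =>  a a a a a a A A   (applied A -> a)
  Step 14: a a a a a a A A  =>  a a a a a a a A   (applied A -> a)
  Step 15: a a a a a a a A  =>  a a a a a a a a   (applied A -> a)
Final yield: a a a a a a a a
Total rewrite steps: 15

15


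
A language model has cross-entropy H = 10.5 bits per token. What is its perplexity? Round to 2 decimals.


Perplexity formula: PP = 2^H
H = 10.5
PP = 2^10.5
Decompose: 2^10.5 = 2^10 * 2^0.5 = 2^10 * sqrt(2)
2^10 = 1024, sqrt(2) ~ 1.4142136
PP ~ 1024 * 1.4142136 = 1448.1547264
Rounded to 2 decimals: 1448.15

1448.15


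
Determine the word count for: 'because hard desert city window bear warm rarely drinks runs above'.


Counting words by splitting on spaces:
  Word 1: 'because'
  Word 2: 'hard'
  Word 3: 'desert'
  Word 4: 'city'
  Word 5: 'window'
  Word 6: 'bear'
  Word 7: 'warm'
  Word 8: 'rarely'
  Word 9: 'drinks'
  Word 10: 'runs'
  Word 11: 'above'
Total words: 11

11


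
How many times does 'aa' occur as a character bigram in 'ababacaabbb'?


Scanning 'ababacaabbb' for bigram 'aa':
  Position 0: 'ab' -> no
  Position 1: 'ba' -> no
  Position 2: 'ab' -> no
  Position 3: 'ba' -> no
  Position 4: 'ac' -> no
  Position 5: 'ca' -> no
  Position 6: 'aa' -> MATCH
  Position 7: 'ab' -> no
  Position 8: 'bb' -> no
  Position 9: 'bb' -> no
Total matches: 1

1


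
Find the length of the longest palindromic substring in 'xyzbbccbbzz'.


Scanning 'xyzbbccbbzz' for palindromic substrings.
Substring at positions 2-9: 'zbbccbbz'.
Check: reverse('zbbccbbz') = 'zbbccbbz' -> palindrome confirmed.
Neighbouring characters ('y' / 'z') break symmetry, so it cannot extend further.
No longer palindromic substring exists; longest length = 8

8


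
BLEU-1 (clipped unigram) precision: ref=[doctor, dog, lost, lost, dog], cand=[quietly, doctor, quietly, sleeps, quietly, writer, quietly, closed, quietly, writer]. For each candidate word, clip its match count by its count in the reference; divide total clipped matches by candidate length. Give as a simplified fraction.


Reference word counts: {'doctor': 1, 'dog': 2, 'lost': 2}
Checking each candidate word (with clipping):
  'quietly' -> not in reference -> no match (matches: 0)
  'doctor' -> in reference (ref count 1, used 1/1) -> match (matches: 1)
  'quietly' -> not in reference -> no match (matches: 1)
  'sleeps' -> not in reference -> no match (matches: 1)
  'quietly' -> not in reference -> no match (matches: 1)
  'writer' -> not in reference -> no match (matches: 1)
  'quietly' -> not in reference -> no match (matches: 1)
  'closed' -> not in reference -> no match (matches: 1)
  'quietly' -> not in reference -> no match (matches: 1)
  'writer' -> not in reference -> no match (matches: 1)
Clipped matches: 1, Candidate length: 10
Precision = 1/10

1/10


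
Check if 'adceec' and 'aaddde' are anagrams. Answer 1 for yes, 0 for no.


Sort characters of 'adceec': 'accdee'
Sort characters of 'aaddde': 'aaddde'
Sorted forms differ -> they are NOT anagrams
Result: 0

0


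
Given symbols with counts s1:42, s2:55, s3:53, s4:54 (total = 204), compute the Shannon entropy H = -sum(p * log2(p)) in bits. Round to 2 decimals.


Computing entropy H = -sum(p_i * log2(p_i)):
  s1: p = 42/204 = 0.2059, -p*log2(p) = 0.4694
  s2: p = 55/204 = 0.2696, -p*log2(p) = 0.5098
  s3: p = 53/204 = 0.2598, -p*log2(p) = 0.5052
  s4: p = 54/204 = 0.2647, -p*log2(p) = 0.5076
H = sum of terms = 1.9920
Rounded to 2 decimals: 1.99

1.99


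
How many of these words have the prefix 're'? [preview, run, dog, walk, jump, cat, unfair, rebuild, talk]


Checking each word for prefix 're':
  'preview' -> no (count: 0)
  'run' -> no (count: 0)
  'dog' -> no (count: 0)
  'walk' -> no (count: 0)
  'jump' -> no (count: 0)
  'cat' -> no (count: 0)
  'unfair' -> no (count: 0)
  'rebuild' -> YES, starts with 're' (count: 1)
  'talk' -> no (count: 1)
Total with prefix 're': 1

1


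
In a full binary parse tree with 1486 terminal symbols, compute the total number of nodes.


Leaf nodes (terminals): 1486
Internal nodes = n - 1 = 1486 - 1 = 1485
Total = leaves + internal = 1486 + 1485 = 2971

2971


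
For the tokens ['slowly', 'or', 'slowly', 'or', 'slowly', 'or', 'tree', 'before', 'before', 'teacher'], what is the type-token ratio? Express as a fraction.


Tokens: 10
Unique types: ('before', 'or', 'slowly', 'teacher', 'tree') = 5
TTR = 5/10
Simplify: divide both by 5 -> 1/2
TTR = 1/2

1/2


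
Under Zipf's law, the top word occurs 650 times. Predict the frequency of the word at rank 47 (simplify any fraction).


Zipf's law: freq(rank) = f1 / rank
f1 = 650, rank = 47
freq = 650 / 47
GCD(650, 47) = 1
Simplified: 650/47

650/47


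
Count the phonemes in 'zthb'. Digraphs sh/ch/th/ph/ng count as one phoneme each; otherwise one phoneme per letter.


Parsing 'zthb' greedily, digraphs first:
  'z' -> consonant phoneme (phonemes so far: 1)
  'th' -> digraph (1 consonant phoneme) (phonemes so far: 2)
  'b' -> consonant phoneme (phonemes so far: 3)
Total phonemes: 3

3


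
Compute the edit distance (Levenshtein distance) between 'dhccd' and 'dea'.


Building DP table for s1='dhccd' (len 5) and s2='dea' (len 3):
       d  e  a
    0  1  2  3
  d 1  0  1  2
  h 2  1  1  2
  c 3  2  2  2
  c 4  3  3  3
  d 5  4  4  4
Edit distance = dp[5][3] = 4

4


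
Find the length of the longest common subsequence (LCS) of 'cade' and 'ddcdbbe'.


DP table for LCS of 'cade' and 'ddcdbbe':
       d  d  c  d  b  b  e
    0  0  0  0  0  0  0  0
  c 0  0  0  1  1  1  1  1
  a 0  0  0  1  1  1  1  1
  d 0  1  1  1  2  2  2  2
  e 0  1  1  1  2  2  2  3
LCS: 'cde'
LCS length = 3

3


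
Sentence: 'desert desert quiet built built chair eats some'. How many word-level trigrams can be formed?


Word trigrams from [8] words:
  Trigram 1: (desert desert quiet)
  Trigram 2: (desert quiet built)
  Trigram 3: (quiet built built)
  Trigram 4: (built built chair)
  Trigram 5: (built chair eats)
  Trigram 6: (chair eats some)
Total word trigrams: 8 - 2 = 6

6


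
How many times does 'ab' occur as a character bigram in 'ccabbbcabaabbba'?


Scanning 'ccabbbcabaabbba' for bigram 'ab':
  Position 0: 'cc' -> no
  Position 1: 'ca' -> no
  Position 2: 'ab' -> MATCH
  Position 3: 'bb' -> no
  Position 4: 'bb' -> no
  Position 5: 'bc' -> no
  Position 6: 'ca' -> no
  Position 7: 'ab' -> MATCH
  Position 8: 'ba' -> no
  Position 9: 'aa' -> no
  Position 10: 'ab' -> MATCH
  Position 11: 'bb' -> no
  Position 12: 'bb' -> no
  Position 13: 'ba' -> no
Total matches: 3

3


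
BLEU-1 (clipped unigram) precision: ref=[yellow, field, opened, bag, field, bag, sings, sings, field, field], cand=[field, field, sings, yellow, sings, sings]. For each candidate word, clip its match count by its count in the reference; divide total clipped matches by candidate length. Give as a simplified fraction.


Reference word counts: {'bag': 2, 'field': 4, 'opened': 1, 'sings': 2, 'yellow': 1}
Checking each candidate word (with clipping):
  'field' -> in reference (ref count 4, used 1/4) -> match (matches: 1)
  'field' -> in reference (ref count 4, used 2/4) -> match (matches: 2)
  'sings' -> in reference (ref count 2, used 1/2) -> match (matches: 3)
  'yellow' -> in reference (ref count 1, used 1/1) -> match (matches: 4)
  'sings' -> in reference (ref count 2, used 2/2) -> match (matches: 5)
  'sings' -> ref count 2 already used up (2/2) -> clipped, no match (matches: 5)
Clipped matches: 5, Candidate length: 6
Precision = 5/6

5/6


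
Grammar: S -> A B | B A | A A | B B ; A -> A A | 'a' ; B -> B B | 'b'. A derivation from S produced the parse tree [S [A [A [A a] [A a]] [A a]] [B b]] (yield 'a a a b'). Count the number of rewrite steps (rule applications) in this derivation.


Every bracketed nonterminal node [X ...] in the tree is produced by exactly one rule application.
Reading the tree off as a leftmost derivation:
  Step 1: S  =>  A B   (applied S -> A B)
  Step 2: A B  =>  A A B   (applied A -> A A)
  Step 3: A A B  =>  A A A B   (applied A -> A A)
  Step 4: A A A B  =>  a A A B   (applied A -> a)
  Step 5: a A A B  =>  a a A B   (applied A -> a)
  Step 6: a a A B  =>  a a a B   (applied A -> a)
  Step 7: a a a B  =>  a a a b   (applied B -> b)
Final yield: a a a b
Total rewrite steps: 7

7


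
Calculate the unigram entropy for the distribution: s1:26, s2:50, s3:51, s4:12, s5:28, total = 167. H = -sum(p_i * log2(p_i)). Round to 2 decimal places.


Computing entropy H = -sum(p_i * log2(p_i)):
  s1: p = 26/167 = 0.1557, -p*log2(p) = 0.4178
  s2: p = 50/167 = 0.2994, -p*log2(p) = 0.5209
  s3: p = 51/167 = 0.3054, -p*log2(p) = 0.5226
  s4: p = 12/167 = 0.0719, -p*log2(p) = 0.2730
  s5: p = 28/167 = 0.1677, -p*log2(p) = 0.4320
H = sum of terms = 2.1663
Rounded to 2 decimals: 2.17

2.17


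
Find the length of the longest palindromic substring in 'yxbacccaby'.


Scanning 'yxbacccaby' for palindromic substrings.
Substring at positions 2-8: 'bacccab'.
Check: reverse('bacccab') = 'bacccab' -> palindrome confirmed.
Neighbouring characters ('x' / 'y') break symmetry, so it cannot extend further.
No longer palindromic substring exists; longest length = 7

7


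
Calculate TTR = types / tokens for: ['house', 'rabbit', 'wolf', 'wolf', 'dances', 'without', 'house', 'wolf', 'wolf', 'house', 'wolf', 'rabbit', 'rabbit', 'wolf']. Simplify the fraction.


Tokens: 14
Unique types: ('dances', 'house', 'rabbit', 'without', 'wolf') = 5
TTR = 5/14
Already in lowest terms.

5/14


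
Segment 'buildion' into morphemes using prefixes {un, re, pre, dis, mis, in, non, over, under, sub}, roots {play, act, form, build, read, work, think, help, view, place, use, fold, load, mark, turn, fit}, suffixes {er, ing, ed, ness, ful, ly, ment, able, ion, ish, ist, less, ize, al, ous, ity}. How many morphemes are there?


Segmenting 'buildion' against the inventory:
  'build' -> root (morpheme 1)
  'ion' -> suffix (morpheme 2)
Total morphemes: 2

2


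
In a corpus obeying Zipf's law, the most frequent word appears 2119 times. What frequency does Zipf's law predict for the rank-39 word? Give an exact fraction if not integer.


Zipf's law: freq(rank) = f1 / rank
f1 = 2119, rank = 39
freq = 2119 / 39
GCD(2119, 39) = 13
Simplified: 163/3

163/3


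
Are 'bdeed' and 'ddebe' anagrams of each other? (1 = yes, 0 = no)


Sort characters of 'bdeed': 'bddee'
Sort characters of 'ddebe': 'bddee'
Sorted forms match -> they ARE anagrams
Result: 1

1


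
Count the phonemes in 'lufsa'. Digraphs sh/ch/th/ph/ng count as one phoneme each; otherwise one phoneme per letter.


Parsing 'lufsa' greedily, digraphs first:
  'l' -> consonant phoneme (phonemes so far: 1)
  'u' -> vowel phoneme (phonemes so far: 2)
  'f' -> consonant phoneme (phonemes so far: 3)
  's' -> consonant phoneme (phonemes so far: 4)
  'a' -> vowel phoneme (phonemes so far: 5)
Total phonemes: 5

5


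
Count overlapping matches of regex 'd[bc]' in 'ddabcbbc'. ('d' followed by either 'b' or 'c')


Pattern: d[bc] means 'd' followed by either 'b' or 'c'.
Scanning 'ddabcbbc' position-by-position:
  Pos 0: window 'dd' -> no
  Pos 1: window 'da' -> no
  Pos 2: window 'ab' -> no
  Pos 3: window 'bc' -> no
  Pos 4: window 'cb' -> no
  Pos 5: window 'bb' -> no
  Pos 6: window 'bc' -> no
  Pos 7: window 'c' -> no
Total matches: 0

0


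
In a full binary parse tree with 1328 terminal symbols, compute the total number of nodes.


Leaf nodes (terminals): 1328
Internal nodes = n - 1 = 1328 - 1 = 1327
Total = leaves + internal = 1328 + 1327 = 2655

2655


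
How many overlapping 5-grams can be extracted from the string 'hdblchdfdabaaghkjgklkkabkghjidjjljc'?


String 'hdblchdfdabaaghkjgklkkabkghjidjjljc' has length L = 35.
Number of overlapping n-grams = L - n + 1
Substituting: 35 - 5 + 1 = 31

31


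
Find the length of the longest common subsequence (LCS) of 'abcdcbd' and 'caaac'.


DP table for LCS of 'abcdcbd' and 'caaac':
       c  a  a  a  c
    0  0  0  0  0  0
  a 0  0  1  1  1  1
  b 0  0  1  1  1  1
  c 0  1  1  1  1  2
  d 0  1  1  1  1  2
  c 0  1  1  1  1  2
  b 0  1  1  1  1  2
  d 0  1  1  1  1  2
LCS: 'ac'
LCS length = 2

2


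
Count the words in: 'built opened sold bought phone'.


Counting words by splitting on spaces:
  Word 1: 'built'
  Word 2: 'opened'
  Word 3: 'sold'
  Word 4: 'bought'
  Word 5: 'phone'
Total words: 5

5


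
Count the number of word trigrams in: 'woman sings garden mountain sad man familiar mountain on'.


Word trigrams from [9] words:
  Trigram 1: (woman sings garden)
  Trigram 2: (sings garden mountain)
  Trigram 3: (garden mountain sad)
  Trigram 4: (mountain sad man)
  Trigram 5: (sad man familiar)
  Trigram 6: (man familiar mountain)
  Trigram 7: (familiar mountain on)
Total word trigrams: 9 - 2 = 7

7


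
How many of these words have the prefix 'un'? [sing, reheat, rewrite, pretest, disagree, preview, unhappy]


Checking each word for prefix 'un':
  'sing' -> no (count: 0)
  'reheat' -> no (count: 0)
  'rewrite' -> no (count: 0)
  'pretest' -> no (count: 0)
  'disagree' -> no (count: 0)
  'preview' -> no (count: 0)
  'unhappy' -> YES, starts with 'un' (count: 1)
Total with prefix 'un': 1

1


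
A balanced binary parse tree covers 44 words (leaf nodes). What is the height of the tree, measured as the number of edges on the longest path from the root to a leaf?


In a balanced binary tree with n leaves the deepest leaf is ceil(log2(n)) edges below the root.
log2(44) = 5.4594
ceil(5.4594) = 6
height (edges) = 6

6


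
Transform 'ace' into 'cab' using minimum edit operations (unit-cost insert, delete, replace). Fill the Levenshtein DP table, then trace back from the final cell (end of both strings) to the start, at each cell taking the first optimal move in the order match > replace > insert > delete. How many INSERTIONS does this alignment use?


Edit distance = 3. Backtracking from cell (3, 3) with preference match > replace > insert > delete,
then listing the resulting alignment 'ace' -> 'cab' left to right:
  Step 1: replace a->c
  Step 2: replace c->a
  Step 3: replace e->b
Total insertions: 0

0


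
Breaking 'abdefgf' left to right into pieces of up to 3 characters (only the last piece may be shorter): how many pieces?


'abdefgf' has 7 characters.
Chunking with max size 3:
  Chunk 1: 'abd' (positions 0-2)
  Chunk 2: 'efg' (positions 3-5)
  Chunk 3: 'f' (positions 6-6)
Total chunks: ceil(7 / 3) = 3

3


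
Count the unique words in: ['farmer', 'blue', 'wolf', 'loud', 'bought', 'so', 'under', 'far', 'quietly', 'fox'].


Listing all tokens and tracking unique types:
  Token 1: 'farmer' -> NEW (unique so far: 1)
  Token 2: 'blue' -> NEW (unique so far: 2)
  Token 3: 'wolf' -> NEW (unique so far: 3)
  Token 4: 'loud' -> NEW (unique so far: 4)
  Token 5: 'bought' -> NEW (unique so far: 5)
  Token 6: 'so' -> NEW (unique so far: 6)
  Token 7: 'under' -> NEW (unique so far: 7)
  Token 8: 'far' -> NEW (unique so far: 8)
  Token 9: 'quietly' -> NEW (unique so far: 9)
  Token 10: 'fox' -> NEW (unique so far: 10)
Unique types: ('blue', 'bought', 'far', 'farmer', 'fox', 'loud', 'quietly', 'so', 'under', 'wolf')
Vocabulary size: 10

10


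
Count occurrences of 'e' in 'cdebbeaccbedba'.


Scanning 'cdebbeaccbedba' for 'e':
  Position 2: 'e' -> MATCH (count: 1)
  Position 5: 'e' -> MATCH (count: 2)
  Position 10: 'e' -> MATCH (count: 3)
Total occurrences of 'e': 3

3


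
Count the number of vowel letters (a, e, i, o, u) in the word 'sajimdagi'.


Scanning each character of 'sajimdagi':
  Position 1: 's' -> consonant (running count: 0)
  Position 2: 'a' -> vowel (running count: 1)
  Position 3: 'j' -> consonant (running count: 1)
  Position 4: 'i' -> vowel (running count: 2)
  Position 5: 'm' -> consonant (running count: 2)
  Position 6: 'd' -> consonant (running count: 2)
  Position 7: 'a' -> vowel (running count: 3)
  Position 8: 'g' -> consonant (running count: 3)
  Position 9: 'i' -> vowel (running count: 4)
Total vowels: 4

4


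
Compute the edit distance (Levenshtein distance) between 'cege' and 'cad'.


Building DP table for s1='cege' (len 4) and s2='cad' (len 3):
       c  a  d
    0  1  2  3
  c 1  0  1  2
  e 2  1  1  2
  g 3  2  2  2
  e 4  3  3  3
Edit distance = dp[4][3] = 3

3


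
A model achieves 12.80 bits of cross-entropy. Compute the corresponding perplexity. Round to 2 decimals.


Perplexity formula: PP = 2^H
H = 12.80
PP = 2^12.80
Decompose: 2^12.80 = 2^12 * 2^0.80
2^12 = 4096, 2^0.80 ~ 1.7411011
PP ~ 4096 * 1.7411011 = 7131.5501056
Rounded to 2 decimals: 7131.55

7131.55


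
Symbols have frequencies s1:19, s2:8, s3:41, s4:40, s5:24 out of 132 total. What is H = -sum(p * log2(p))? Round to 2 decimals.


Computing entropy H = -sum(p_i * log2(p_i)):
  s1: p = 19/132 = 0.1439, -p*log2(p) = 0.4025
  s2: p = 8/132 = 0.0606, -p*log2(p) = 0.2451
  s3: p = 41/132 = 0.3106, -p*log2(p) = 0.5239
  s4: p = 40/132 = 0.3030, -p*log2(p) = 0.5220
  s5: p = 24/132 = 0.1818, -p*log2(p) = 0.4472
H = sum of terms = 2.1407
Rounded to 2 decimals: 2.14

2.14


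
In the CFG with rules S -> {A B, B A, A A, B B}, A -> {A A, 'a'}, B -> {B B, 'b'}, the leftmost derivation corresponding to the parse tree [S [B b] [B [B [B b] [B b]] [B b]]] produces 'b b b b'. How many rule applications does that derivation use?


Every bracketed nonterminal node [X ...] in the tree is produced by exactly one rule application.
Reading the tree off as a leftmost derivation:
  Step 1: S  =>  B B   (applied S -> B B)
  Step 2: B B  =>  b B   (applied B -> b)
  Step 3: b B  =>  b B B   (applied B -> B B)
  Step 4: b B B  =>  b B B B   (applied B -> B B)
  Step 5: b B B B  =>  b b B B   (applied B -> b)
  Step 6: b b B B  =>  b b b B   (applied B -> b)
  Step 7: b b b B  =>  b b b b   (applied B -> b)
Final yield: b b b b
Total rewrite steps: 7

7


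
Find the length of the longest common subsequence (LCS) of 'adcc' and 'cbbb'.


DP table for LCS of 'adcc' and 'cbbb':
       c  b  b  b
    0  0  0  0  0
  a 0  0  0  0  0
  d 0  0  0  0  0
  c 0  1  1  1  1
  c 0  1  1  1  1
LCS: 'c'
LCS length = 1

1


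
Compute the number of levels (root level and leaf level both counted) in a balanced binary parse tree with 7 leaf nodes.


In a balanced binary tree with n leaves the deepest leaf is ceil(log2(n)) edges below the root,
so counting node levels inclusive of root and leaves gives ceil(log2(n)) + 1 levels.
log2(7) = 2.8074
ceil(2.8074) = 3
levels = 3 + 1 = 4

4


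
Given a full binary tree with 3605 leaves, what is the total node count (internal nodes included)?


Leaf nodes (terminals): 3605
Internal nodes = n - 1 = 3605 - 1 = 3604
Total = leaves + internal = 3605 + 3604 = 7209

7209


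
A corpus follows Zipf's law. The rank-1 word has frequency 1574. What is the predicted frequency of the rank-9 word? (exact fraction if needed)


Zipf's law: freq(rank) = f1 / rank
f1 = 1574, rank = 9
freq = 1574 / 9
GCD(1574, 9) = 1
Simplified: 1574/9

1574/9


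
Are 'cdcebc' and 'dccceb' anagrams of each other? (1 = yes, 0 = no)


Sort characters of 'cdcebc': 'bcccde'
Sort characters of 'dccceb': 'bcccde'
Sorted forms match -> they ARE anagrams
Result: 1

1


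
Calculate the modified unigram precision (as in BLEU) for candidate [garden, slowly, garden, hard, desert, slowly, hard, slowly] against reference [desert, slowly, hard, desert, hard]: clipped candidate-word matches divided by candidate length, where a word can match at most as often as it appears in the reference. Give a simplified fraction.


Reference word counts: {'desert': 2, 'hard': 2, 'slowly': 1}
Checking each candidate word (with clipping):
  'garden' -> not in reference -> no match (matches: 0)
  'slowly' -> in reference (ref count 1, used 1/1) -> match (matches: 1)
  'garden' -> not in reference -> no match (matches: 1)
  'hard' -> in reference (ref count 2, used 1/2) -> match (matches: 2)
  'desert' -> in reference (ref count 2, used 1/2) -> match (matches: 3)
  'slowly' -> ref count 1 already used up (1/1) -> clipped, no match (matches: 3)
  'hard' -> in reference (ref count 2, used 2/2) -> match (matches: 4)
  'slowly' -> ref count 1 already used up (1/1) -> clipped, no match (matches: 4)
Clipped matches: 4, Candidate length: 8
Precision = 4/8 = 1/2

1/2


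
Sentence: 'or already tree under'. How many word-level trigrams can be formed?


Word trigrams from [4] words:
  Trigram 1: (or already tree)
  Trigram 2: (already tree under)
Total word trigrams: 4 - 2 = 2

2


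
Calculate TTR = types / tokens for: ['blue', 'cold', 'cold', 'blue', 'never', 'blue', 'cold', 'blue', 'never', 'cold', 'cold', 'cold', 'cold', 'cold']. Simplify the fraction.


Tokens: 14
Unique types: ('blue', 'cold', 'never') = 3
TTR = 3/14
Already in lowest terms.

3/14


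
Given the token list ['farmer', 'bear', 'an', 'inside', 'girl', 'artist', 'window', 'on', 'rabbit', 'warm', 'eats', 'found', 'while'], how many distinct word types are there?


Listing all tokens and tracking unique types:
  Token 1: 'farmer' -> NEW (unique so far: 1)
  Token 2: 'bear' -> NEW (unique so far: 2)
  Token 3: 'an' -> NEW (unique so far: 3)
  Token 4: 'inside' -> NEW (unique so far: 4)
  Token 5: 'girl' -> NEW (unique so far: 5)
  Token 6: 'artist' -> NEW (unique so far: 6)
  Token 7: 'window' -> NEW (unique so far: 7)
  Token 8: 'on' -> NEW (unique so far: 8)
  Token 9: 'rabbit' -> NEW (unique so far: 9)
  Token 10: 'warm' -> NEW (unique so far: 10)
  Token 11: 'eats' -> NEW (unique so far: 11)
  Token 12: 'found' -> NEW (unique so far: 12)
  Token 13: 'while' -> NEW (unique so far: 13)
Unique types: ('an', 'artist', 'bear', 'eats', 'farmer', 'found', 'girl', 'inside', 'on', 'rabbit', 'warm', 'while', 'window')
Vocabulary size: 13

13


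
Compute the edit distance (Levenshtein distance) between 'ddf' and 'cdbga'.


Building DP table for s1='ddf' (len 3) and s2='cdbga' (len 5):
       c  d  b  g  a
    0  1  2  3  4  5
  d 1  1  1  2  3  4
  d 2  2  1  2  3  4
  f 3  3  2  2  3  4
Edit distance = dp[3][5] = 4

4


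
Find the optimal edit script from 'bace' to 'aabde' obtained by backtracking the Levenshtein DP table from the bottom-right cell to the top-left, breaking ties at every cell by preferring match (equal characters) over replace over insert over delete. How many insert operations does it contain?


Edit distance = 3. Backtracking from cell (4, 5) with preference match > replace > insert > delete,
then listing the resulting alignment 'bace' -> 'aabde' left to right:
  Step 1: replace b->a
  Step 2: keep 'a'
  Step 3: insert 'b' [insertion #1]
  Step 4: replace c->d
  Step 5: keep 'e'
Total insertions: 1

1


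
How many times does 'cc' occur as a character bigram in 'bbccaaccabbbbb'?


Scanning 'bbccaaccabbbbb' for bigram 'cc':
  Position 0: 'bb' -> no
  Position 1: 'bc' -> no
  Position 2: 'cc' -> MATCH
  Position 3: 'ca' -> no
  Position 4: 'aa' -> no
  Position 5: 'ac' -> no
  Position 6: 'cc' -> MATCH
  Position 7: 'ca' -> no
  Position 8: 'ab' -> no
  Position 9: 'bb' -> no
  Position 10: 'bb' -> no
  Position 11: 'bb' -> no
  Position 12: 'bb' -> no
Total matches: 2

2


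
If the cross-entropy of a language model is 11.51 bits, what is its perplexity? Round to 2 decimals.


Perplexity formula: PP = 2^H
H = 11.51
PP = 2^11.51
Decompose: 2^11.51 = 2^11 * 2^0.51
2^11 = 2048, 2^0.51 ~ 1.4240502
PP ~ 2048 * 1.4240502 = 2916.4548096
Rounded to 2 decimals: 2916.45

2916.45


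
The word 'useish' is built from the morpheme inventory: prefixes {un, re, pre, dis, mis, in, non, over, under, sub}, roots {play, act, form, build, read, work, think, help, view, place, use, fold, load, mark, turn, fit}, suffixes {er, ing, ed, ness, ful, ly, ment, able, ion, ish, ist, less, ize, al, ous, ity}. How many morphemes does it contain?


Segmenting 'useish' against the inventory:
  'use' -> root (morpheme 1)
  'ish' -> suffix (morpheme 2)
Total morphemes: 2

2


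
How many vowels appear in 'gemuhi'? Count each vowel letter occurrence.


Scanning each character of 'gemuhi':
  Position 1: 'g' -> consonant (running count: 0)
  Position 2: 'e' -> vowel (running count: 1)
  Position 3: 'm' -> consonant (running count: 1)
  Position 4: 'u' -> vowel (running count: 2)
  Position 5: 'h' -> consonant (running count: 2)
  Position 6: 'i' -> vowel (running count: 3)
Total vowels: 3

3
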